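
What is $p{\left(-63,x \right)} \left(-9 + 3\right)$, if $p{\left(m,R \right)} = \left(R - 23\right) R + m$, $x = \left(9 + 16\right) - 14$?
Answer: $1170$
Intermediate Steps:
$x = 11$ ($x = 25 - 14 = 11$)
$p{\left(m,R \right)} = m + R \left(-23 + R\right)$ ($p{\left(m,R \right)} = \left(-23 + R\right) R + m = R \left(-23 + R\right) + m = m + R \left(-23 + R\right)$)
$p{\left(-63,x \right)} \left(-9 + 3\right) = \left(-63 + 11^{2} - 253\right) \left(-9 + 3\right) = \left(-63 + 121 - 253\right) \left(-6\right) = \left(-195\right) \left(-6\right) = 1170$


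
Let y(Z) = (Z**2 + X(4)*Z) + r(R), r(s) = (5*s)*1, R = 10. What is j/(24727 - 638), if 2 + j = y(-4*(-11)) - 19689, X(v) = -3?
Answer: -17837/24089 ≈ -0.74046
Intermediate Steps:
r(s) = 5*s
y(Z) = 50 + Z**2 - 3*Z (y(Z) = (Z**2 - 3*Z) + 5*10 = (Z**2 - 3*Z) + 50 = 50 + Z**2 - 3*Z)
j = -17837 (j = -2 + ((50 + (-4*(-11))**2 - (-12)*(-11)) - 19689) = -2 + ((50 + 44**2 - 3*44) - 19689) = -2 + ((50 + 1936 - 132) - 19689) = -2 + (1854 - 19689) = -2 - 17835 = -17837)
j/(24727 - 638) = -17837/(24727 - 638) = -17837/24089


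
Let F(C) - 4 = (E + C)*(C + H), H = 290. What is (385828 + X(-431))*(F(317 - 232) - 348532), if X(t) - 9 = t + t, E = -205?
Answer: -151498441800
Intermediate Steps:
F(C) = 4 + (-205 + C)*(290 + C) (F(C) = 4 + (-205 + C)*(C + 290) = 4 + (-205 + C)*(290 + C))
X(t) = 9 + 2*t (X(t) = 9 + (t + t) = 9 + 2*t)
(385828 + X(-431))*(F(317 - 232) - 348532) = (385828 + (9 + 2*(-431)))*((-59446 + (317 - 232)**2 + 85*(317 - 232)) - 348532) = (385828 + (9 - 862))*((-59446 + 85**2 + 85*85) - 348532) = (385828 - 853)*((-59446 + 7225 + 7225) - 348532) = 384975*(-44996 - 348532) = 384975*(-393528) = -151498441800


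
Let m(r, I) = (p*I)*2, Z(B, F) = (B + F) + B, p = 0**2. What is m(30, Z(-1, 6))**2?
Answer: 0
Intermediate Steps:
p = 0
Z(B, F) = F + 2*B
m(r, I) = 0 (m(r, I) = (0*I)*2 = 0*2 = 0)
m(30, Z(-1, 6))**2 = 0**2 = 0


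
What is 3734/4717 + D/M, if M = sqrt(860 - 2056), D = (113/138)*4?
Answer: 3734/4717 - 113*I*sqrt(299)/20631 ≈ 0.7916 - 0.09471*I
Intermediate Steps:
D = 226/69 (D = (113*(1/138))*4 = (113/138)*4 = 226/69 ≈ 3.2754)
M = 2*I*sqrt(299) (M = sqrt(-1196) = 2*I*sqrt(299) ≈ 34.583*I)
3734/4717 + D/M = 3734/4717 + 226/(69*((2*I*sqrt(299)))) = 3734*(1/4717) + 226*(-I*sqrt(299)/598)/69 = 3734/4717 - 113*I*sqrt(299)/20631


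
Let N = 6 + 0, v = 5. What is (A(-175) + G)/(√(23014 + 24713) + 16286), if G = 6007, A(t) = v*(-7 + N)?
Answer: 97748572/265186069 - 18006*√5303/265186069 ≈ 0.36366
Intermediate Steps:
N = 6
A(t) = -5 (A(t) = 5*(-7 + 6) = 5*(-1) = -5)
(A(-175) + G)/(√(23014 + 24713) + 16286) = (-5 + 6007)/(√(23014 + 24713) + 16286) = 6002/(√47727 + 16286) = 6002/(3*√5303 + 16286) = 6002/(16286 + 3*√5303)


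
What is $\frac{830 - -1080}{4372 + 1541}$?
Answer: $\frac{1910}{5913} \approx 0.32302$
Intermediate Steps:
$\frac{830 - -1080}{4372 + 1541} = \frac{830 + 1080}{5913} = 1910 \cdot \frac{1}{5913} = \frac{1910}{5913}$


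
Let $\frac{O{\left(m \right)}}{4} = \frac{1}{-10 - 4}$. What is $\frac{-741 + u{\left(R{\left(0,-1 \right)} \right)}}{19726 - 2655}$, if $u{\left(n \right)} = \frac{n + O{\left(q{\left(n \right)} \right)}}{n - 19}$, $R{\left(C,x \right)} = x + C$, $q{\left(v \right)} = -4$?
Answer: $- \frac{103731}{2389940} \approx -0.043403$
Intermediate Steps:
$O{\left(m \right)} = - \frac{2}{7}$ ($O{\left(m \right)} = \frac{4}{-10 - 4} = \frac{4}{-14} = 4 \left(- \frac{1}{14}\right) = - \frac{2}{7}$)
$R{\left(C,x \right)} = C + x$
$u{\left(n \right)} = \frac{- \frac{2}{7} + n}{-19 + n}$ ($u{\left(n \right)} = \frac{n - \frac{2}{7}}{n - 19} = \frac{- \frac{2}{7} + n}{-19 + n}$)
$\frac{-741 + u{\left(R{\left(0,-1 \right)} \right)}}{19726 - 2655} = \frac{-741 + \frac{- \frac{2}{7} + \left(0 - 1\right)}{-19 + \left(0 - 1\right)}}{19726 - 2655} = \frac{-741 + \frac{- \frac{2}{7} - 1}{-19 - 1}}{17071} = \left(-741 + \frac{1}{-20} \left(- \frac{9}{7}\right)\right) \frac{1}{17071} = \left(-741 - - \frac{9}{140}\right) \frac{1}{17071} = \left(-741 + \frac{9}{140}\right) \frac{1}{17071} = \left(- \frac{103731}{140}\right) \frac{1}{17071} = - \frac{103731}{2389940}$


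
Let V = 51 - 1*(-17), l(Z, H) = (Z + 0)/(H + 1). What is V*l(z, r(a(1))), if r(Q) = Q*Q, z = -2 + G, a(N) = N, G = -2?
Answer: -136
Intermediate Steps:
z = -4 (z = -2 - 2 = -4)
r(Q) = Q²
l(Z, H) = Z/(1 + H)
V = 68 (V = 51 + 17 = 68)
V*l(z, r(a(1))) = 68*(-4/(1 + 1²)) = 68*(-4/(1 + 1)) = 68*(-4/2) = 68*(-4*½) = 68*(-2) = -136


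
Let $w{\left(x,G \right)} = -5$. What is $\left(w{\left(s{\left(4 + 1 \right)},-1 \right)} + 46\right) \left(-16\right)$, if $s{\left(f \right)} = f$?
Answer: $-656$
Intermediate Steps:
$\left(w{\left(s{\left(4 + 1 \right)},-1 \right)} + 46\right) \left(-16\right) = \left(-5 + 46\right) \left(-16\right) = 41 \left(-16\right) = -656$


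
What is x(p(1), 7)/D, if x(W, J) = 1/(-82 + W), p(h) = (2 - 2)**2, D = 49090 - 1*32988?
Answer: -1/1320364 ≈ -7.5737e-7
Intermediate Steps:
D = 16102 (D = 49090 - 32988 = 16102)
p(h) = 0 (p(h) = 0**2 = 0)
x(p(1), 7)/D = 1/((-82 + 0)*16102) = (1/16102)/(-82) = -1/82*1/16102 = -1/1320364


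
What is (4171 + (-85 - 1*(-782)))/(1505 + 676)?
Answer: 4868/2181 ≈ 2.2320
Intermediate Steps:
(4171 + (-85 - 1*(-782)))/(1505 + 676) = (4171 + (-85 + 782))/2181 = (4171 + 697)*(1/2181) = 4868*(1/2181) = 4868/2181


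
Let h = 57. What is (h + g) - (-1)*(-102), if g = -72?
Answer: -117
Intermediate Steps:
(h + g) - (-1)*(-102) = (57 - 72) - (-1)*(-102) = -15 - 1*102 = -15 - 102 = -117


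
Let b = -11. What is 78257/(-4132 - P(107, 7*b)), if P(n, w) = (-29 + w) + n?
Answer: -78257/4133 ≈ -18.935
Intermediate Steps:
P(n, w) = -29 + n + w
78257/(-4132 - P(107, 7*b)) = 78257/(-4132 - (-29 + 107 + 7*(-11))) = 78257/(-4132 - (-29 + 107 - 77)) = 78257/(-4132 - 1*1) = 78257/(-4132 - 1) = 78257/(-4133) = 78257*(-1/4133) = -78257/4133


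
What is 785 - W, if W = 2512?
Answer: -1727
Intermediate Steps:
785 - W = 785 - 1*2512 = 785 - 2512 = -1727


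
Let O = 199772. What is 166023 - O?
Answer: -33749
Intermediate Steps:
166023 - O = 166023 - 1*199772 = 166023 - 199772 = -33749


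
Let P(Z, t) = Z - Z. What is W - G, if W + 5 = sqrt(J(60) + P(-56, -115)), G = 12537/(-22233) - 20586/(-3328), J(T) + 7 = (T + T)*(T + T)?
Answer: -130987087/12331904 + sqrt(14393) ≈ 109.35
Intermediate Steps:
P(Z, t) = 0
J(T) = -7 + 4*T**2 (J(T) = -7 + (T + T)*(T + T) = -7 + (2*T)*(2*T) = -7 + 4*T**2)
G = 69327567/12331904 (G = 12537*(-1/22233) - 20586*(-1/3328) = -4179/7411 + 10293/1664 = 69327567/12331904 ≈ 5.6218)
W = -5 + sqrt(14393) (W = -5 + sqrt((-7 + 4*60**2) + 0) = -5 + sqrt((-7 + 4*3600) + 0) = -5 + sqrt((-7 + 14400) + 0) = -5 + sqrt(14393 + 0) = -5 + sqrt(14393) ≈ 114.97)
W - G = (-5 + sqrt(14393)) - 1*69327567/12331904 = (-5 + sqrt(14393)) - 69327567/12331904 = -130987087/12331904 + sqrt(14393)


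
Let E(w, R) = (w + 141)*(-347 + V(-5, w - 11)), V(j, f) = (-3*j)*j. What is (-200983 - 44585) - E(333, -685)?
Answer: -45540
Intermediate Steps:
V(j, f) = -3*j²
E(w, R) = -59502 - 422*w (E(w, R) = (w + 141)*(-347 - 3*(-5)²) = (141 + w)*(-347 - 3*25) = (141 + w)*(-347 - 75) = (141 + w)*(-422) = -59502 - 422*w)
(-200983 - 44585) - E(333, -685) = (-200983 - 44585) - (-59502 - 422*333) = -245568 - (-59502 - 140526) = -245568 - 1*(-200028) = -245568 + 200028 = -45540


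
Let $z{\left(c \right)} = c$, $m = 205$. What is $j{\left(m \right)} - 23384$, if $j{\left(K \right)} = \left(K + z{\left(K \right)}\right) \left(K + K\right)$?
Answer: $144716$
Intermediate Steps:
$j{\left(K \right)} = 4 K^{2}$ ($j{\left(K \right)} = \left(K + K\right) \left(K + K\right) = 2 K 2 K = 4 K^{2}$)
$j{\left(m \right)} - 23384 = 4 \cdot 205^{2} - 23384 = 4 \cdot 42025 - 23384 = 168100 - 23384 = 144716$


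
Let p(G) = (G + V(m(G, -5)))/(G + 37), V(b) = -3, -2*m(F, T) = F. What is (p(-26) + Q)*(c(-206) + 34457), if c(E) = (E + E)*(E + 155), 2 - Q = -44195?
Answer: 26965588722/11 ≈ 2.4514e+9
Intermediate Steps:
Q = 44197 (Q = 2 - 1*(-44195) = 2 + 44195 = 44197)
c(E) = 2*E*(155 + E) (c(E) = (2*E)*(155 + E) = 2*E*(155 + E))
m(F, T) = -F/2
p(G) = (-3 + G)/(37 + G) (p(G) = (G - 3)/(G + 37) = (-3 + G)/(37 + G))
(p(-26) + Q)*(c(-206) + 34457) = ((-3 - 26)/(37 - 26) + 44197)*(2*(-206)*(155 - 206) + 34457) = (-29/11 + 44197)*(2*(-206)*(-51) + 34457) = ((1/11)*(-29) + 44197)*(21012 + 34457) = (-29/11 + 44197)*55469 = (486138/11)*55469 = 26965588722/11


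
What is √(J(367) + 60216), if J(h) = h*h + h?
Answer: 2*√48818 ≈ 441.90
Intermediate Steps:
J(h) = h + h² (J(h) = h² + h = h + h²)
√(J(367) + 60216) = √(367*(1 + 367) + 60216) = √(367*368 + 60216) = √(135056 + 60216) = √195272 = 2*√48818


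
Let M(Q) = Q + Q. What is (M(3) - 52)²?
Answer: 2116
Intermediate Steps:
M(Q) = 2*Q
(M(3) - 52)² = (2*3 - 52)² = (6 - 52)² = (-46)² = 2116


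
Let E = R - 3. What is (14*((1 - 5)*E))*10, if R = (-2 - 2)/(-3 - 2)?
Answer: 1232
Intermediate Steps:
R = ⅘ (R = -4/(-5) = -4*(-⅕) = ⅘ ≈ 0.80000)
E = -11/5 (E = ⅘ - 3 = -11/5 ≈ -2.2000)
(14*((1 - 5)*E))*10 = (14*((1 - 5)*(-11/5)))*10 = (14*(-4*(-11/5)))*10 = (14*(44/5))*10 = (616/5)*10 = 1232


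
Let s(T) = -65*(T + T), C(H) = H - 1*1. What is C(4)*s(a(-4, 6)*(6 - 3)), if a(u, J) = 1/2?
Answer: -585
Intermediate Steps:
C(H) = -1 + H (C(H) = H - 1 = -1 + H)
a(u, J) = ½
s(T) = -130*T
C(4)*s(a(-4, 6)*(6 - 3)) = (-1 + 4)*(-65*(6 - 3)) = 3*(-65*3) = 3*(-130*3/2) = 3*(-195) = -585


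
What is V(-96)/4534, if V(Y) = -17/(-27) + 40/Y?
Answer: 23/489672 ≈ 4.6970e-5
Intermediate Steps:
V(Y) = 17/27 + 40/Y (V(Y) = -17*(-1/27) + 40/Y = 17/27 + 40/Y)
V(-96)/4534 = (17/27 + 40/(-96))/4534 = (17/27 + 40*(-1/96))*(1/4534) = (17/27 - 5/12)*(1/4534) = (23/108)*(1/4534) = 23/489672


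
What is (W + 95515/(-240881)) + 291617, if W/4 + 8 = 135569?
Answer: 200861176026/240881 ≈ 8.3386e+5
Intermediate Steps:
W = 542244 (W = -32 + 4*135569 = -32 + 542276 = 542244)
(W + 95515/(-240881)) + 291617 = (542244 + 95515/(-240881)) + 291617 = (542244 + 95515*(-1/240881)) + 291617 = (542244 - 95515/240881) + 291617 = 130616181449/240881 + 291617 = 200861176026/240881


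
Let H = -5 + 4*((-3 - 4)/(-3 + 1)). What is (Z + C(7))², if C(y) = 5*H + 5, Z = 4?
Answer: 2916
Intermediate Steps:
H = 9 (H = -5 + 4*(-7/(-2)) = -5 + 4*(-7*(-½)) = -5 + 4*(7/2) = -5 + 14 = 9)
C(y) = 50 (C(y) = 5*9 + 5 = 45 + 5 = 50)
(Z + C(7))² = (4 + 50)² = 54² = 2916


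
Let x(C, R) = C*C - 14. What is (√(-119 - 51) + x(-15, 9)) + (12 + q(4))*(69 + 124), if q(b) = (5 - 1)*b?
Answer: 5615 + I*√170 ≈ 5615.0 + 13.038*I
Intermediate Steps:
q(b) = 4*b
x(C, R) = -14 + C² (x(C, R) = C² - 14 = -14 + C²)
(√(-119 - 51) + x(-15, 9)) + (12 + q(4))*(69 + 124) = (√(-119 - 51) + (-14 + (-15)²)) + (12 + 4*4)*(69 + 124) = (√(-170) + (-14 + 225)) + (12 + 16)*193 = (I*√170 + 211) + 28*193 = (211 + I*√170) + 5404 = 5615 + I*√170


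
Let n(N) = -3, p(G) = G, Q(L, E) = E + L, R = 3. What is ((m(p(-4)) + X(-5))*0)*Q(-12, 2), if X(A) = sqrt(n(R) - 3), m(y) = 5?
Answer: 0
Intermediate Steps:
X(A) = I*sqrt(6) (X(A) = sqrt(-3 - 3) = sqrt(-6) = I*sqrt(6))
((m(p(-4)) + X(-5))*0)*Q(-12, 2) = ((5 + I*sqrt(6))*0)*(2 - 12) = 0*(-10) = 0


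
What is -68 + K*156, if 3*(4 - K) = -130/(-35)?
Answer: 2540/7 ≈ 362.86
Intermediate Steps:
K = 58/21 (K = 4 - (-130)/(3*(-35)) = 4 - (-130)*(-1)/(3*35) = 4 - ⅓*26/7 = 4 - 26/21 = 58/21 ≈ 2.7619)
-68 + K*156 = -68 + (58/21)*156 = -68 + 3016/7 = 2540/7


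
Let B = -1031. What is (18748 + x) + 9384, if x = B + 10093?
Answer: 37194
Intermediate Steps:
x = 9062 (x = -1031 + 10093 = 9062)
(18748 + x) + 9384 = (18748 + 9062) + 9384 = 27810 + 9384 = 37194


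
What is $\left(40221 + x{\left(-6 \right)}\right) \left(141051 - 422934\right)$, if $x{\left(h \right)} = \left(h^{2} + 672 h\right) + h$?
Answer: $-10209520377$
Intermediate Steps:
$x{\left(h \right)} = h^{2} + 673 h$
$\left(40221 + x{\left(-6 \right)}\right) \left(141051 - 422934\right) = \left(40221 - 6 \left(673 - 6\right)\right) \left(141051 - 422934\right) = \left(40221 - 4002\right) \left(-281883\right) = 36219 \left(-281883\right) = -10209520377$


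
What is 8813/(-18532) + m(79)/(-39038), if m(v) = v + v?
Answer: -173484975/361726108 ≈ -0.47960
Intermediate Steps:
m(v) = 2*v
8813/(-18532) + m(79)/(-39038) = 8813/(-18532) + (2*79)/(-39038) = 8813*(-1/18532) + 158*(-1/39038) = -8813/18532 - 79/19519 = -173484975/361726108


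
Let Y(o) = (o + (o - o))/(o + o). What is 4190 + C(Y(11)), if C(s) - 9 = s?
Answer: 8399/2 ≈ 4199.5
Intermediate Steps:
Y(o) = ½ (Y(o) = (o + 0)/((2*o)) = o*(1/(2*o)) = ½)
C(s) = 9 + s
4190 + C(Y(11)) = 4190 + (9 + ½) = 4190 + 19/2 = 8399/2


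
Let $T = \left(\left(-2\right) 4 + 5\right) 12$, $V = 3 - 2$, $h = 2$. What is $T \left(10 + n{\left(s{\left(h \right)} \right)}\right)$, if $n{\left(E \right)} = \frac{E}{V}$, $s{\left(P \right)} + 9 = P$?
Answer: $-108$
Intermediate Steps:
$s{\left(P \right)} = -9 + P$
$V = 1$
$n{\left(E \right)} = E$ ($n{\left(E \right)} = \frac{E}{1} = E 1 = E$)
$T = -36$ ($T = \left(-8 + 5\right) 12 = \left(-3\right) 12 = -36$)
$T \left(10 + n{\left(s{\left(h \right)} \right)}\right) = - 36 \left(10 + \left(-9 + 2\right)\right) = - 36 \left(10 - 7\right) = \left(-36\right) 3 = -108$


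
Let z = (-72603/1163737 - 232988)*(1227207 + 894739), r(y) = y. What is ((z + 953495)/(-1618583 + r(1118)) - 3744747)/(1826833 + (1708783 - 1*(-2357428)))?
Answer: -179817087730875401/308124986329519445 ≈ -0.58358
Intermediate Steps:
z = -575337709237845014/1163737 (z = (-72603*1/1163737 - 232988)*2121946 = (-72603/1163737 - 232988)*2121946 = -271136828759/1163737*2121946 = -575337709237845014/1163737 ≈ -4.9439e+11)
((z + 953495)/(-1618583 + r(1118)) - 3744747)/(1826833 + (1708783 - 1*(-2357428))) = ((-575337709237845014/1163737 + 953495)/(-1618583 + 1118) - 3744747)/(1826833 + (1708783 - 1*(-2357428))) = (-575336599620434199/1163737/(-1617465) - 3744747)/(1826833 + (1708783 + 2357428)) = (-575336599620434199/1163737*(-1/1617465) - 3744747)/(1826833 + 4066211) = (191778866540144733/627434622235 - 3744747)/5893044 = -2157805052770504812/627434622235*1/5893044 = -179817087730875401/308124986329519445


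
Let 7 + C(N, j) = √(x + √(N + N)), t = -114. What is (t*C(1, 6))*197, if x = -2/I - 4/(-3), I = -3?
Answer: 157206 - 22458*√(2 + √2) ≈ 1.1571e+5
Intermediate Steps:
x = 2 (x = -2/(-3) - 4/(-3) = -2*(-⅓) - 4*(-⅓) = ⅔ + 4/3 = 2)
C(N, j) = -7 + √(2 + √2*√N) (C(N, j) = -7 + √(2 + √(N + N)) = -7 + √(2 + √(2*N)) = -7 + √(2 + √2*√N))
(t*C(1, 6))*197 = -114*(-7 + √(2 + √2*√1))*197 = -114*(-7 + √(2 + √2*1))*197 = -114*(-7 + √(2 + √2))*197 = (798 - 114*√(2 + √2))*197 = 157206 - 22458*√(2 + √2)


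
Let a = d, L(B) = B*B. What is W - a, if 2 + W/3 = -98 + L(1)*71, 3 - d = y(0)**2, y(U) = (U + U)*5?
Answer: -90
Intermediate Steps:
L(B) = B**2
y(U) = 10*U (y(U) = (2*U)*5 = 10*U)
d = 3 (d = 3 - (10*0)**2 = 3 - 1*0**2 = 3 - 1*0 = 3 + 0 = 3)
a = 3
W = -87 (W = -6 + 3*(-98 + 1**2*71) = -6 + 3*(-98 + 1*71) = -6 + 3*(-98 + 71) = -6 + 3*(-27) = -6 - 81 = -87)
W - a = -87 - 1*3 = -87 - 3 = -90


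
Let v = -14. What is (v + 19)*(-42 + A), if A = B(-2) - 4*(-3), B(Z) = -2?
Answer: -160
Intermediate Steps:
A = 10 (A = -2 - 4*(-3) = -2 + 12 = 10)
(v + 19)*(-42 + A) = (-14 + 19)*(-42 + 10) = 5*(-32) = -160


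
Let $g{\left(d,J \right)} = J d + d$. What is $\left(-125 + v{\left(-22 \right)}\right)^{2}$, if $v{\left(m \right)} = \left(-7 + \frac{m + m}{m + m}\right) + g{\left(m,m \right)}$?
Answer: $109561$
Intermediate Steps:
$g{\left(d,J \right)} = d + J d$
$v{\left(m \right)} = -6 + m \left(1 + m\right)$ ($v{\left(m \right)} = \left(-7 + \frac{m + m}{m + m}\right) + m \left(1 + m\right) = \left(-7 + \frac{2 m}{2 m}\right) + m \left(1 + m\right) = \left(-7 + 2 m \frac{1}{2 m}\right) + m \left(1 + m\right) = \left(-7 + 1\right) + m \left(1 + m\right) = -6 + m \left(1 + m\right)$)
$\left(-125 + v{\left(-22 \right)}\right)^{2} = \left(-125 - \left(6 + 22 \left(1 - 22\right)\right)\right)^{2} = \left(-125 - -456\right)^{2} = \left(-125 + \left(-6 + 462\right)\right)^{2} = \left(-125 + 456\right)^{2} = 331^{2} = 109561$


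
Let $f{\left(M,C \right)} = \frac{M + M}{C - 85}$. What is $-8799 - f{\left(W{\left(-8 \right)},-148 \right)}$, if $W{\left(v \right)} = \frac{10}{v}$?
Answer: $- \frac{4100339}{466} \approx -8799.0$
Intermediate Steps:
$f{\left(M,C \right)} = \frac{2 M}{-85 + C}$
$-8799 - f{\left(W{\left(-8 \right)},-148 \right)} = -8799 - \frac{2 \frac{10}{-8}}{-85 - 148} = -8799 - \frac{2 \cdot 10 \left(- \frac{1}{8}\right)}{-233} = -8799 - 2 \left(- \frac{5}{4}\right) \left(- \frac{1}{233}\right) = -8799 - \frac{5}{466} = - \frac{4100339}{466}$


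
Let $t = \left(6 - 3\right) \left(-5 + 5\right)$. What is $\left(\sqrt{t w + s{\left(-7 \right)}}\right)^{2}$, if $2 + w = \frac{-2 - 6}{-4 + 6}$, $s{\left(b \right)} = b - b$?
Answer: $0$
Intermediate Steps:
$s{\left(b \right)} = 0$
$t = 0$ ($t = 3 \cdot 0 = 0$)
$w = -6$ ($w = -2 + \frac{-2 - 6}{-4 + 6} = -2 - \frac{8}{2} = -2 - 4 = -6$)
$\left(\sqrt{t w + s{\left(-7 \right)}}\right)^{2} = \left(\sqrt{0 \left(-6\right) + 0}\right)^{2} = \left(\sqrt{0 + 0}\right)^{2} = \left(\sqrt{0}\right)^{2} = 0^{2} = 0$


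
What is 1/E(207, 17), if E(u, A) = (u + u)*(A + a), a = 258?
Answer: 1/113850 ≈ 8.7835e-6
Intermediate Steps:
E(u, A) = 2*u*(258 + A) (E(u, A) = (u + u)*(A + 258) = (2*u)*(258 + A) = 2*u*(258 + A))
1/E(207, 17) = 1/(2*207*(258 + 17)) = 1/(2*207*275) = 1/113850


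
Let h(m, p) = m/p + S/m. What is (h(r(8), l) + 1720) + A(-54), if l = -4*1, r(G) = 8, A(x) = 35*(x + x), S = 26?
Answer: -8235/4 ≈ -2058.8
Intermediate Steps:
A(x) = 70*x (A(x) = 35*(2*x) = 70*x)
l = -4
h(m, p) = 26/m + m/p (h(m, p) = m/p + 26/m = 26/m + m/p)
(h(r(8), l) + 1720) + A(-54) = ((26/8 + 8/(-4)) + 1720) + 70*(-54) = ((26*(⅛) + 8*(-¼)) + 1720) - 3780 = ((13/4 - 2) + 1720) - 3780 = (5/4 + 1720) - 3780 = 6885/4 - 3780 = -8235/4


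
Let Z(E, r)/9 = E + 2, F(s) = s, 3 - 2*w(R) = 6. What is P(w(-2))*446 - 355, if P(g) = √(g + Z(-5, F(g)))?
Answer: -355 + 223*I*√114 ≈ -355.0 + 2381.0*I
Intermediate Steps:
w(R) = -3/2 (w(R) = 3/2 - ½*6 = 3/2 - 3 = -3/2)
Z(E, r) = 18 + 9*E (Z(E, r) = 9*(E + 2) = 9*(2 + E) = 18 + 9*E)
P(g) = √(-27 + g) (P(g) = √(g + (18 + 9*(-5))) = √(g + (18 - 45)) = √(g - 27) = √(-27 + g))
P(w(-2))*446 - 355 = √(-27 - 3/2)*446 - 355 = √(-57/2)*446 - 355 = (I*√114/2)*446 - 355 = 223*I*√114 - 355 = -355 + 223*I*√114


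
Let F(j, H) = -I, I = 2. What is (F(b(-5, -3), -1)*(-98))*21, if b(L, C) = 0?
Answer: 4116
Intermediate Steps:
F(j, H) = -2 (F(j, H) = -1*2 = -2)
(F(b(-5, -3), -1)*(-98))*21 = -2*(-98)*21 = 196*21 = 4116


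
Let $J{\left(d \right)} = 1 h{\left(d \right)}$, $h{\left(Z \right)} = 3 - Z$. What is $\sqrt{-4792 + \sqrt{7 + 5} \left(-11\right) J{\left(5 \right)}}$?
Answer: $2 \sqrt{-1198 + 11 \sqrt{3}} \approx 68.672 i$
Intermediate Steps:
$J{\left(d \right)} = 3 - d$ ($J{\left(d \right)} = 1 \left(3 - d\right) = 3 - d$)
$\sqrt{-4792 + \sqrt{7 + 5} \left(-11\right) J{\left(5 \right)}} = \sqrt{-4792 + \sqrt{7 + 5} \left(-11\right) \left(3 - 5\right)} = \sqrt{-4792 + \sqrt{12} \left(-11\right) \left(3 - 5\right)} = \sqrt{-4792 + 2 \sqrt{3} \left(-11\right) \left(-2\right)} = \sqrt{-4792 + - 22 \sqrt{3} \left(-2\right)} = \sqrt{-4792 + 44 \sqrt{3}}$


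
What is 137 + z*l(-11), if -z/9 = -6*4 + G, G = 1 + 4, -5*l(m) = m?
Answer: 2566/5 ≈ 513.20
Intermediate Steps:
l(m) = -m/5
G = 5
z = 171 (z = -9*(-6*4 + 5) = -9*(-24 + 5) = -9*(-19) = 171)
137 + z*l(-11) = 137 + 171*(-⅕*(-11)) = 137 + 171*(11/5) = 137 + 1881/5 = 2566/5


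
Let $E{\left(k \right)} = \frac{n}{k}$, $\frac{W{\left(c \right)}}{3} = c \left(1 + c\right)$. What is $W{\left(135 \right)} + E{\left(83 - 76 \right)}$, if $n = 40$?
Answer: $\frac{385600}{7} \approx 55086.0$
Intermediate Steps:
$W{\left(c \right)} = 3 c \left(1 + c\right)$
$E{\left(k \right)} = \frac{40}{k}$
$W{\left(135 \right)} + E{\left(83 - 76 \right)} = 3 \cdot 135 \left(1 + 135\right) + \frac{40}{83 - 76} = 3 \cdot 135 \cdot 136 + \frac{40}{83 - 76} = 55080 + \frac{40}{7} = \frac{385600}{7}$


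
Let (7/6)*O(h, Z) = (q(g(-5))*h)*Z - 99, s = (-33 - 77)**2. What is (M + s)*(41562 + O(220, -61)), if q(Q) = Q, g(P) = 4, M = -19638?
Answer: 239256120/7 ≈ 3.4179e+7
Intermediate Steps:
s = 12100 (s = (-110)**2 = 12100)
O(h, Z) = -594/7 + 24*Z*h/7 (O(h, Z) = 6*((4*h)*Z - 99)/7 = 6*(4*Z*h - 99)/7 = 6*(-99 + 4*Z*h)/7 = -594/7 + 24*Z*h/7)
(M + s)*(41562 + O(220, -61)) = (-19638 + 12100)*(41562 + (-594/7 + (24/7)*(-61)*220)) = -7538*(41562 + (-594/7 - 322080/7)) = -7538*(41562 - 322674/7) = -7538*(-31740/7) = 239256120/7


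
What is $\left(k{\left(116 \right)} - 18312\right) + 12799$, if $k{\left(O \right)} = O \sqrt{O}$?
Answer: $-5513 + 232 \sqrt{29} \approx -4263.6$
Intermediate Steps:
$k{\left(O \right)} = O^{\frac{3}{2}}$
$\left(k{\left(116 \right)} - 18312\right) + 12799 = \left(116^{\frac{3}{2}} - 18312\right) + 12799 = \left(232 \sqrt{29} - 18312\right) + 12799 = \left(-18312 + 232 \sqrt{29}\right) + 12799 = -5513 + 232 \sqrt{29}$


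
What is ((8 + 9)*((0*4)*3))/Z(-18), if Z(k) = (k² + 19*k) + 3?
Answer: 0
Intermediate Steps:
Z(k) = 3 + k² + 19*k
((8 + 9)*((0*4)*3))/Z(-18) = ((8 + 9)*((0*4)*3))/(3 + (-18)² + 19*(-18)) = (17*(0*3))/(3 + 324 - 342) = (17*0)/(-15) = 0*(-1/15) = 0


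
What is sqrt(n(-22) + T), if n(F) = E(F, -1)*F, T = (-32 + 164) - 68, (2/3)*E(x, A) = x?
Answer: sqrt(790) ≈ 28.107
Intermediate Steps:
E(x, A) = 3*x/2
T = 64 (T = 132 - 68 = 64)
n(F) = 3*F**2/2 (n(F) = (3*F/2)*F = 3*F**2/2)
sqrt(n(-22) + T) = sqrt((3/2)*(-22)**2 + 64) = sqrt((3/2)*484 + 64) = sqrt(726 + 64) = sqrt(790)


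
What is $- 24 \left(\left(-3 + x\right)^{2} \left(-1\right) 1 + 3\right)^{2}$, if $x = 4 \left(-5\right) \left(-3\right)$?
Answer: $-252876384$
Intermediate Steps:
$x = 60$ ($x = \left(-20\right) \left(-3\right) = 60$)
$- 24 \left(\left(-3 + x\right)^{2} \left(-1\right) 1 + 3\right)^{2} = - 24 \left(\left(-3 + 60\right)^{2} \left(-1\right) 1 + 3\right)^{2} = - 24 \left(57^{2} \left(-1\right) 1 + 3\right)^{2} = - 24 \left(3249 \left(-1\right) 1 + 3\right)^{2} = - 24 \left(\left(-3249\right) 1 + 3\right)^{2} = - 24 \left(-3249 + 3\right)^{2} = - 24 \left(-3246\right)^{2} = \left(-24\right) 10536516 = -252876384$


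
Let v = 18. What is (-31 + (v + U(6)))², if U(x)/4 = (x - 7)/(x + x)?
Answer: 1600/9 ≈ 177.78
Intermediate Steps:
U(x) = 2*(-7 + x)/x (U(x) = 4*((x - 7)/(x + x)) = 4*((-7 + x)/((2*x))) = 4*((-7 + x)*(1/(2*x))) = 4*((-7 + x)/(2*x)) = 2*(-7 + x)/x)
(-31 + (v + U(6)))² = (-31 + (18 + (2 - 14/6)))² = (-31 + (18 + (2 - 14*⅙)))² = (-31 + (18 + (2 - 7/3)))² = (-31 + (18 - ⅓))² = (-31 + 53/3)² = (-40/3)² = 1600/9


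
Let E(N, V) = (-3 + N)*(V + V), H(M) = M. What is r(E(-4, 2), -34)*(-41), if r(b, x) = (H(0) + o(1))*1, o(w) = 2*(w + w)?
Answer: -164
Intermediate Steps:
o(w) = 4*w (o(w) = 2*(2*w) = 4*w)
E(N, V) = 2*V*(-3 + N) (E(N, V) = (-3 + N)*(2*V) = 2*V*(-3 + N))
r(b, x) = 4 (r(b, x) = (0 + 4*1)*1 = (0 + 4)*1 = 4*1 = 4)
r(E(-4, 2), -34)*(-41) = 4*(-41) = -164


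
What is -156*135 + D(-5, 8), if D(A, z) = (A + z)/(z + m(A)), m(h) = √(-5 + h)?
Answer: 3*(-7020*√10 + 56159*I)/(√10 - 8*I) ≈ -21060.0 - 0.1282*I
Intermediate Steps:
D(A, z) = (A + z)/(z + √(-5 + A))
-156*135 + D(-5, 8) = -156*135 + (-5 + 8)/(8 + √(-5 - 5)) = -21060 + 3/(8 + √(-10)) = -21060 + 3/(8 + I*√10)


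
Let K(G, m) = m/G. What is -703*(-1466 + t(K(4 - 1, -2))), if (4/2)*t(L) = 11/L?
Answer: 4145591/4 ≈ 1.0364e+6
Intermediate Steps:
t(L) = 11/(2*L) (t(L) = (11/L)/2 = 11/(2*L))
-703*(-1466 + t(K(4 - 1, -2))) = -703*(-1466 + 11/(2*((-2/(4 - 1))))) = -703*(-1466 + 11/(2*((-2/3)))) = -703*(-1466 + 11/(2*((-2*1/3)))) = -703*(-1466 + 11/(2*(-2/3))) = -703*(-1466 + (11/2)*(-3/2)) = -703*(-1466 - 33/4) = -703*(-5897/4) = 4145591/4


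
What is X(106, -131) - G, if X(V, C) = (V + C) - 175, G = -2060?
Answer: 1860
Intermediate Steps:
X(V, C) = -175 + C + V (X(V, C) = (C + V) - 175 = -175 + C + V)
X(106, -131) - G = (-175 - 131 + 106) - 1*(-2060) = -200 + 2060 = 1860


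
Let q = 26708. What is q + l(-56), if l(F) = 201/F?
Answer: 1495447/56 ≈ 26704.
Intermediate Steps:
q + l(-56) = 26708 + 201/(-56) = 26708 + 201*(-1/56) = 26708 - 201/56 = 1495447/56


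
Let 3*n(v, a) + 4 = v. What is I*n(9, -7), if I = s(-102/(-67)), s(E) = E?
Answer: 170/67 ≈ 2.5373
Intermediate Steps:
n(v, a) = -4/3 + v/3
I = 102/67 (I = -102/(-67) = -102*(-1/67) = 102/67 ≈ 1.5224)
I*n(9, -7) = 102*(-4/3 + (1/3)*9)/67 = 102*(-4/3 + 3)/67 = (102/67)*(5/3) = 170/67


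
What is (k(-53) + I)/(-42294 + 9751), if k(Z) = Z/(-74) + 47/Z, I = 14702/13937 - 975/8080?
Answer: -33727172813/1437294740436016 ≈ -2.3466e-5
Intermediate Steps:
I = 21040717/22522192 (I = 14702*(1/13937) - 975*1/8080 = 14702/13937 - 195/1616 = 21040717/22522192 ≈ 0.93422)
k(Z) = 47/Z - Z/74 (k(Z) = Z*(-1/74) + 47/Z = -Z/74 + 47/Z = 47/Z - Z/74)
(k(-53) + I)/(-42294 + 9751) = ((47/(-53) - 1/74*(-53)) + 21040717/22522192)/(-42294 + 9751) = ((47*(-1/53) + 53/74) + 21040717/22522192)/(-32543) = ((-47/53 + 53/74) + 21040717/22522192)*(-1/32543) = (-669/3922 + 21040717/22522192)*(-1/32543) = (33727172813/44166018512)*(-1/32543) = -33727172813/1437294740436016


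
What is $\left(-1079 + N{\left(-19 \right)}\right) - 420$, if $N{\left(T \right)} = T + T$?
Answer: $-1537$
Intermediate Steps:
$N{\left(T \right)} = 2 T$
$\left(-1079 + N{\left(-19 \right)}\right) - 420 = \left(-1079 + 2 \left(-19\right)\right) - 420 = \left(-1079 - 38\right) - 420 = -1117 - 420 = -1537$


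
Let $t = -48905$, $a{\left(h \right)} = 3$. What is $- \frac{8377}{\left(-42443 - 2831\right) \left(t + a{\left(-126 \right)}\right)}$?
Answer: $- \frac{8377}{2213989148} \approx -3.7837 \cdot 10^{-6}$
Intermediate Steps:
$- \frac{8377}{\left(-42443 - 2831\right) \left(t + a{\left(-126 \right)}\right)} = - \frac{8377}{\left(-42443 - 2831\right) \left(-48905 + 3\right)} = - \frac{8377}{\left(-45274\right) \left(-48902\right)} = - \frac{8377}{2213989148}$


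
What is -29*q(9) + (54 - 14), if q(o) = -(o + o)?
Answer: 562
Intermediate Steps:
q(o) = -2*o
-29*q(9) + (54 - 14) = -(-58)*9 + (54 - 14) = -29*(-18) + 40 = 522 + 40 = 562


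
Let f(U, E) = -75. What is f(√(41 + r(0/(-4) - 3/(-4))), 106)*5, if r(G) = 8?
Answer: -375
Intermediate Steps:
f(√(41 + r(0/(-4) - 3/(-4))), 106)*5 = -75*5 = -375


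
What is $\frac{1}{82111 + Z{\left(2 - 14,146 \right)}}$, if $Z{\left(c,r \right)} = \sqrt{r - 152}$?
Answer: $\frac{82111}{6742216327} - \frac{i \sqrt{6}}{6742216327} \approx 1.2179 \cdot 10^{-5} - 3.6331 \cdot 10^{-10} i$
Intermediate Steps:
$Z{\left(c,r \right)} = \sqrt{-152 + r}$
$\frac{1}{82111 + Z{\left(2 - 14,146 \right)}} = \frac{1}{82111 + \sqrt{-152 + 146}} = \frac{1}{82111 + \sqrt{-6}} = \frac{1}{82111 + i \sqrt{6}}$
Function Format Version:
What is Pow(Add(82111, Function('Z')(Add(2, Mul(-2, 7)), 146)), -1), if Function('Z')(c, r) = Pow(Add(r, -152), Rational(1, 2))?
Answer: Add(Rational(82111, 6742216327), Mul(Rational(-1, 6742216327), I, Pow(6, Rational(1, 2)))) ≈ Add(1.2179e-5, Mul(-3.6331e-10, I))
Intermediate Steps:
Function('Z')(c, r) = Pow(Add(-152, r), Rational(1, 2))
Pow(Add(82111, Function('Z')(Add(2, Mul(-2, 7)), 146)), -1) = Pow(Add(82111, Pow(Add(-152, 146), Rational(1, 2))), -1) = Pow(Add(82111, Pow(-6, Rational(1, 2))), -1) = Pow(Add(82111, Mul(I, Pow(6, Rational(1, 2)))), -1)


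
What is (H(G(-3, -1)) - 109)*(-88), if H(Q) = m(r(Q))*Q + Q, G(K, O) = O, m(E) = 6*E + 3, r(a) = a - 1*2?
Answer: 8360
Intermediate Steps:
r(a) = -2 + a (r(a) = a - 2 = -2 + a)
m(E) = 3 + 6*E
H(Q) = Q + Q*(-9 + 6*Q) (H(Q) = (3 + 6*(-2 + Q))*Q + Q = (3 + (-12 + 6*Q))*Q + Q = (-9 + 6*Q)*Q + Q = Q*(-9 + 6*Q) + Q = Q + Q*(-9 + 6*Q))
(H(G(-3, -1)) - 109)*(-88) = (2*(-1)*(-4 + 3*(-1)) - 109)*(-88) = (2*(-1)*(-4 - 3) - 109)*(-88) = (2*(-1)*(-7) - 109)*(-88) = (14 - 109)*(-88) = -95*(-88) = 8360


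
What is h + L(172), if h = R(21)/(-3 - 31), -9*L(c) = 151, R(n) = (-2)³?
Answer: -2531/153 ≈ -16.542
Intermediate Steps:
R(n) = -8
L(c) = -151/9 (L(c) = -⅑*151 = -151/9)
h = 4/17 (h = -8/(-3 - 31) = -8/(-34) = -1/34*(-8) = 4/17 ≈ 0.23529)
h + L(172) = 4/17 - 151/9 = -2531/153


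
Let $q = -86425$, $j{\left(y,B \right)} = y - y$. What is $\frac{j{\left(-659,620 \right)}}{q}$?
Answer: $0$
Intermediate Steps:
$j{\left(y,B \right)} = 0$
$\frac{j{\left(-659,620 \right)}}{q} = \frac{0}{-86425} = 0 \left(- \frac{1}{86425}\right) = 0$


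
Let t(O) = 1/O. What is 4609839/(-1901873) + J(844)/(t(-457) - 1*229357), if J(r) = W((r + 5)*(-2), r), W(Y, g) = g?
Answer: -241959571865467/99673502824475 ≈ -2.4275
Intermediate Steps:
J(r) = r
4609839/(-1901873) + J(844)/(t(-457) - 1*229357) = 4609839/(-1901873) + 844/(1/(-457) - 1*229357) = 4609839*(-1/1901873) + 844/(-1/457 - 229357) = -4609839/1901873 + 844/(-104816150/457) = -4609839/1901873 + 844*(-457/104816150) = -4609839/1901873 - 192854/52408075 = -241959571865467/99673502824475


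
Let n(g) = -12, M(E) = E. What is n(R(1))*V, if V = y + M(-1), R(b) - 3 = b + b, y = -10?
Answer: 132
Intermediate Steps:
R(b) = 3 + 2*b (R(b) = 3 + (b + b) = 3 + 2*b)
V = -11 (V = -10 - 1 = -11)
n(R(1))*V = -12*(-11) = 132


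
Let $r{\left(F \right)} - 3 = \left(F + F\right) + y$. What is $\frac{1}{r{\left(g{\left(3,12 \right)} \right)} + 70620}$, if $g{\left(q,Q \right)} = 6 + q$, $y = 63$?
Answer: $\frac{1}{70704} \approx 1.4143 \cdot 10^{-5}$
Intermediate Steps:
$r{\left(F \right)} = 66 + 2 F$ ($r{\left(F \right)} = 3 + \left(\left(F + F\right) + 63\right) = 3 + \left(2 F + 63\right) = 3 + \left(63 + 2 F\right) = 66 + 2 F$)
$\frac{1}{r{\left(g{\left(3,12 \right)} \right)} + 70620} = \frac{1}{\left(66 + 2 \left(6 + 3\right)\right) + 70620} = \frac{1}{\left(66 + 2 \cdot 9\right) + 70620} = \frac{1}{\left(66 + 18\right) + 70620} = \frac{1}{84 + 70620} = \frac{1}{70704}$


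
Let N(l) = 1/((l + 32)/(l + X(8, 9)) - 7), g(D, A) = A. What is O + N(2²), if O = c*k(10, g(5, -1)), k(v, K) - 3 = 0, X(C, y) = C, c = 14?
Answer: 167/4 ≈ 41.750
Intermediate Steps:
k(v, K) = 3 (k(v, K) = 3 + 0 = 3)
N(l) = 1/(-7 + (32 + l)/(8 + l)) (N(l) = 1/((l + 32)/(l + 8) - 7) = 1/((32 + l)/(8 + l) - 7) = 1/(-7 + (32 + l)/(8 + l)))
O = 42 (O = 14*3 = 42)
O + N(2²) = 42 + (-8 - 1*2²)/(6*(4 + 2²)) = 42 + (-8 - 1*4)/(6*(4 + 4)) = 42 + (⅙)*(-8 - 4)/8 = 42 + (⅙)*(⅛)*(-12) = 42 - ¼ = 167/4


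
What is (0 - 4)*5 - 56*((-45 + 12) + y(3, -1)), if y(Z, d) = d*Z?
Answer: 1996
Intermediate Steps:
y(Z, d) = Z*d
(0 - 4)*5 - 56*((-45 + 12) + y(3, -1)) = (0 - 4)*5 - 56*((-45 + 12) + 3*(-1)) = -4*5 - 56*(-33 - 3) = -20 - 56*(-36) = -20 + 2016 = 1996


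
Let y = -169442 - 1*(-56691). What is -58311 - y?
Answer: 54440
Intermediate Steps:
y = -112751 (y = -169442 + 56691 = -112751)
-58311 - y = -58311 - 1*(-112751) = -58311 + 112751 = 54440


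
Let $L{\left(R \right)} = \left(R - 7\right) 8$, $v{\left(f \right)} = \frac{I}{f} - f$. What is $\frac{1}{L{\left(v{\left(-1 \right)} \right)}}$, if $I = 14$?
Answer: $- \frac{1}{160} \approx -0.00625$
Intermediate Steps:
$v{\left(f \right)} = - f + \frac{14}{f}$ ($v{\left(f \right)} = \frac{14}{f} - f = - f + \frac{14}{f}$)
$L{\left(R \right)} = -56 + 8 R$ ($L{\left(R \right)} = \left(-7 + R\right) 8 = -56 + 8 R$)
$\frac{1}{L{\left(v{\left(-1 \right)} \right)}} = \frac{1}{-56 + 8 \left(\left(-1\right) \left(-1\right) + \frac{14}{-1}\right)} = \frac{1}{-56 + 8 \left(1 + 14 \left(-1\right)\right)} = \frac{1}{-56 + 8 \left(1 - 14\right)} = \frac{1}{-56 + 8 \left(-13\right)} = \frac{1}{-56 - 104} = \frac{1}{-160} = - \frac{1}{160}$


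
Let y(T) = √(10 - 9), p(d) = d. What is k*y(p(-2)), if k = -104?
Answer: -104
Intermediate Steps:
y(T) = 1 (y(T) = √1 = 1)
k*y(p(-2)) = -104*1 = -104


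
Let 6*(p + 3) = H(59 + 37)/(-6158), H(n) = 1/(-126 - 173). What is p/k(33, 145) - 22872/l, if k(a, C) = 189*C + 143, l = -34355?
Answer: 6959616264816887/10455436060396080 ≈ 0.66565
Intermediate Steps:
H(n) = -1/299 (H(n) = 1/(-299) = -1/299)
k(a, C) = 143 + 189*C
p = -33142355/11047452 (p = -3 + (-1/299/(-6158))/6 = -3 + (-1/299*(-1/6158))/6 = -3 + (⅙)*(1/1841242) = -3 + 1/11047452 = -33142355/11047452 ≈ -3.0000)
p/k(33, 145) - 22872/l = -33142355/(11047452*(143 + 189*145)) - 22872/(-34355) = -33142355/(11047452*(143 + 27405)) - 22872*(-1/34355) = -33142355/11047452/27548 + 22872/34355 = -33142355/11047452*1/27548 + 22872/34355 = -33142355/304335207696 + 22872/34355 = 6959616264816887/10455436060396080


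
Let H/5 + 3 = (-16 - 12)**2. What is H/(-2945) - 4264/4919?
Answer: -6353235/2897291 ≈ -2.1928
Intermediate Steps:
H = 3905 (H = -15 + 5*(-16 - 12)**2 = -15 + 5*(-28)**2 = -15 + 5*784 = -15 + 3920 = 3905)
H/(-2945) - 4264/4919 = 3905/(-2945) - 4264/4919 = 3905*(-1/2945) - 4264*1/4919 = -781/589 - 4264/4919 = -6353235/2897291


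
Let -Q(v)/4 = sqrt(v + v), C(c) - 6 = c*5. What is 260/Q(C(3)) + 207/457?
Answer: 207/457 - 65*sqrt(42)/42 ≈ -9.5768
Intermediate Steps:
C(c) = 6 + 5*c (C(c) = 6 + c*5 = 6 + 5*c)
Q(v) = -4*sqrt(2)*sqrt(v) (Q(v) = -4*sqrt(v + v) = -4*sqrt(2)*sqrt(v))
260/Q(C(3)) + 207/457 = 260/((-4*sqrt(2)*sqrt(6 + 5*3))) + 207/457 = 260/((-4*sqrt(2)*sqrt(6 + 15))) + 207*(1/457) = 260/((-4*sqrt(2)*sqrt(21))) + 207/457 = 260/((-4*sqrt(42))) + 207/457 = 260*(-sqrt(42)/168) + 207/457 = -65*sqrt(42)/42 + 207/457 = 207/457 - 65*sqrt(42)/42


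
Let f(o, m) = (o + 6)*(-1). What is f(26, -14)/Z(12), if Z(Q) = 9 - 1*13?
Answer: 8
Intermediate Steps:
f(o, m) = -6 - o (f(o, m) = (6 + o)*(-1) = -6 - o)
Z(Q) = -4 (Z(Q) = 9 - 13 = -4)
f(26, -14)/Z(12) = (-6 - 1*26)/(-4) = (-6 - 26)*(-1/4) = -32*(-1/4) = 8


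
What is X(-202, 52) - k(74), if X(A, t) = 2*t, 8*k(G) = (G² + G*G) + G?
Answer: -5097/4 ≈ -1274.3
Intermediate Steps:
k(G) = G²/4 + G/8 (k(G) = ((G² + G*G) + G)/8 = ((G² + G²) + G)/8 = (2*G² + G)/8 = (G + 2*G²)/8 = G²/4 + G/8)
X(-202, 52) - k(74) = 2*52 - 74*(1 + 2*74)/8 = 104 - 74*(1 + 148)/8 = 104 - 74*149/8 = 104 - 1*5513/4 = 104 - 5513/4 = -5097/4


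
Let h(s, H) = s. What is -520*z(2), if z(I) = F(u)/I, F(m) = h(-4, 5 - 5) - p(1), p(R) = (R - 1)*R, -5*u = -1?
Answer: 1040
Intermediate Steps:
u = ⅕ (u = -⅕*(-1) = ⅕ ≈ 0.20000)
p(R) = R*(-1 + R) (p(R) = (-1 + R)*R = R*(-1 + R))
F(m) = -4 (F(m) = -4 - (-1 + 1) = -4 - 0 = -4 - 1*0 = -4 + 0 = -4)
z(I) = -4/I
-520*z(2) = -(-2080)/2 = -520*(-2) = 1040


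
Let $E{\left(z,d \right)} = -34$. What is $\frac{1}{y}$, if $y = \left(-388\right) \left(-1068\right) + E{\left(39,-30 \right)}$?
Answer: $\frac{1}{414350} \approx 2.4134 \cdot 10^{-6}$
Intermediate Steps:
$y = 414350$ ($y = \left(-388\right) \left(-1068\right) - 34 = 414384 - 34 = 414350$)
$\frac{1}{y} = \frac{1}{414350}$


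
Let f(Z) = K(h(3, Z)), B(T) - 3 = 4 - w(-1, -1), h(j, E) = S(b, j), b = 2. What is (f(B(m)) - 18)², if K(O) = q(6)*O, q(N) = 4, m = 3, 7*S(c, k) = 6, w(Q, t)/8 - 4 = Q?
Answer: 10404/49 ≈ 212.33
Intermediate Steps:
w(Q, t) = 32 + 8*Q
S(c, k) = 6/7 (S(c, k) = (⅐)*6 = 6/7)
h(j, E) = 6/7
B(T) = -17 (B(T) = 3 + (4 - (32 + 8*(-1))) = 3 + (4 - (32 - 8)) = 3 + (4 - 1*24) = 3 + (4 - 24) = 3 - 20 = -17)
K(O) = 4*O
f(Z) = 24/7 (f(Z) = 4*(6/7) = 24/7)
(f(B(m)) - 18)² = (24/7 - 18)² = (-102/7)² = 10404/49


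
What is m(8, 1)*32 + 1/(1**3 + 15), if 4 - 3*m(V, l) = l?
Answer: 513/16 ≈ 32.063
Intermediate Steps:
m(V, l) = 4/3 - l/3
m(8, 1)*32 + 1/(1**3 + 15) = (4/3 - 1/3*1)*32 + 1/(1**3 + 15) = (4/3 - 1/3)*32 + 1/(1 + 15) = 1*32 + 1/16 = 32 + 1/16 = 513/16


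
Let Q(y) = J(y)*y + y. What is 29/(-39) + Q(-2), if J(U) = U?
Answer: 49/39 ≈ 1.2564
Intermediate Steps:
Q(y) = y + y² (Q(y) = y*y + y = y² + y = y + y²)
29/(-39) + Q(-2) = 29/(-39) - 2*(1 - 2) = -1/39*29 - 2*(-1) = -29/39 + 2 = 49/39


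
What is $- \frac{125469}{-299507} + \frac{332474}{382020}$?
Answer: $\frac{73754978849}{57208832070} \approx 1.2892$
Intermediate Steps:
$- \frac{125469}{-299507} + \frac{332474}{382020} = \left(-125469\right) \left(- \frac{1}{299507}\right) + 332474 \cdot \frac{1}{382020} = \frac{125469}{299507} + \frac{166237}{191010} = \frac{73754978849}{57208832070}$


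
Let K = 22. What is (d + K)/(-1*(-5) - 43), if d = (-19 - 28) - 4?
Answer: 29/38 ≈ 0.76316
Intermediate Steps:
d = -51 (d = -47 - 4 = -51)
(d + K)/(-1*(-5) - 43) = (-51 + 22)/(-1*(-5) - 43) = -29/(5 - 43) = -29/(-38) = -1/38*(-29) = 29/38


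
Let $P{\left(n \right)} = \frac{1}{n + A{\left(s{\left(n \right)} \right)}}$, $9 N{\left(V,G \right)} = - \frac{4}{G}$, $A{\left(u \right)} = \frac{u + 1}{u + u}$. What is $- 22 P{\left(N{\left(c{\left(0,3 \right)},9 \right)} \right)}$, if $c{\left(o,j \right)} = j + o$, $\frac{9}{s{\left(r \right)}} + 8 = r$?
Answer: $- \frac{32076}{5} \approx -6415.2$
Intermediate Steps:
$s{\left(r \right)} = \frac{9}{-8 + r}$
$A{\left(u \right)} = \frac{1 + u}{2 u}$
$N{\left(V,G \right)} = - \frac{4}{9 G}$ ($N{\left(V,G \right)} = \frac{\left(-4\right) \frac{1}{G}}{9} = - \frac{4}{9 G}$)
$P{\left(n \right)} = \frac{1}{n + \frac{\left(1 + \frac{9}{-8 + n}\right) \left(- \frac{8}{9} + \frac{n}{9}\right)}{2}}$ ($P{\left(n \right)} = \frac{1}{n + \frac{1 + \frac{9}{-8 + n}}{2 \frac{9}{-8 + n}}} = \frac{1}{n + \frac{\left(- \frac{8}{9} + \frac{n}{9}\right) \left(1 + \frac{9}{-8 + n}\right)}{2}} = \frac{1}{n + \frac{\left(1 + \frac{9}{-8 + n}\right) \left(- \frac{8}{9} + \frac{n}{9}\right)}{2}}$)
$- 22 P{\left(N{\left(c{\left(0,3 \right)},9 \right)} \right)} = - 22 \frac{18}{1 + 19 \left(- \frac{4}{9 \cdot 9}\right)} = - 22 \frac{18}{1 + 19 \left(\left(- \frac{4}{9}\right) \frac{1}{9}\right)} = - 22 \frac{18}{1 + 19 \left(- \frac{4}{81}\right)} = - 22 \frac{18}{1 - \frac{76}{81}} = - 22 \frac{18}{\frac{5}{81}} = - 22 \cdot 18 \cdot \frac{81}{5} = \left(-22\right) \frac{1458}{5} = - \frac{32076}{5}$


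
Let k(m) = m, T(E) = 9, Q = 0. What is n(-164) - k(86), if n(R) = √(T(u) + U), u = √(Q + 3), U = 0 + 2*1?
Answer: -86 + √11 ≈ -82.683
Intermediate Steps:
U = 2 (U = 0 + 2 = 2)
u = √3 (u = √(0 + 3) = √3 ≈ 1.7320)
n(R) = √11 (n(R) = √(9 + 2) = √11)
n(-164) - k(86) = √11 - 1*86 = √11 - 86 = -86 + √11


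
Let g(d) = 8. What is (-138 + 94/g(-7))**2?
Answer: 255025/16 ≈ 15939.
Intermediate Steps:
(-138 + 94/g(-7))**2 = (-138 + 94/8)**2 = (-138 + 94*(1/8))**2 = (-138 + 47/4)**2 = (-505/4)**2 = 255025/16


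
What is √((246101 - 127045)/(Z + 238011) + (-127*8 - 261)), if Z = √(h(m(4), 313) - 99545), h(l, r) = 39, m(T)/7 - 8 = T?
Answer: √((-303820991 - 1277*I*√99506)/(238011 + I*√99506)) ≈ 0.e-5 - 35.728*I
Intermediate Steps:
m(T) = 56 + 7*T
Z = I*√99506 (Z = √(39 - 99545) = √(-99506) = I*√99506 ≈ 315.45*I)
√((246101 - 127045)/(Z + 238011) + (-127*8 - 261)) = √((246101 - 127045)/(I*√99506 + 238011) + (-127*8 - 261)) = √(119056/(238011 + I*√99506) + (-1016 - 261)) = √(119056/(238011 + I*√99506) - 1277) = √(-1277 + 119056/(238011 + I*√99506))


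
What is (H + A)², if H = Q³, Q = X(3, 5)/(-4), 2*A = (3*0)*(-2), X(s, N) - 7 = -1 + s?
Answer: 531441/4096 ≈ 129.75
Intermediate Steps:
X(s, N) = 6 + s (X(s, N) = 7 + (-1 + s) = 6 + s)
A = 0 (A = ((3*0)*(-2))/2 = (0*(-2))/2 = (½)*0 = 0)
Q = -9/4 (Q = (6 + 3)/(-4) = 9*(-¼) = -9/4 ≈ -2.2500)
H = -729/64 (H = (-9/4)³ = -729/64 ≈ -11.391)
(H + A)² = (-729/64 + 0)² = (-729/64)² = 531441/4096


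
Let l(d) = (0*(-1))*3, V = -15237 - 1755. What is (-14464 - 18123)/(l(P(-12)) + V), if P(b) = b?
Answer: 32587/16992 ≈ 1.9178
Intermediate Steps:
V = -16992
l(d) = 0 (l(d) = 0*3 = 0)
(-14464 - 18123)/(l(P(-12)) + V) = (-14464 - 18123)/(0 - 16992) = -32587/(-16992) = -32587*(-1/16992) = 32587/16992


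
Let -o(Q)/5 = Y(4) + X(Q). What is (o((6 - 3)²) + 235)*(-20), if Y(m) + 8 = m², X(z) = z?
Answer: -3000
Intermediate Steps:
Y(m) = -8 + m²
o(Q) = -40 - 5*Q (o(Q) = -5*((-8 + 4²) + Q) = -5*((-8 + 16) + Q) = -5*(8 + Q) = -40 - 5*Q)
(o((6 - 3)²) + 235)*(-20) = ((-40 - 5*(6 - 3)²) + 235)*(-20) = ((-40 - 5*3²) + 235)*(-20) = ((-40 - 5*9) + 235)*(-20) = ((-40 - 45) + 235)*(-20) = (-85 + 235)*(-20) = 150*(-20) = -3000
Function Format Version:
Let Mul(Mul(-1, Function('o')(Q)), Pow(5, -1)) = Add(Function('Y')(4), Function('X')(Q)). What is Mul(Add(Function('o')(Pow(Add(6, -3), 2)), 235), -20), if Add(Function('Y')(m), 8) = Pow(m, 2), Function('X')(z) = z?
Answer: -3000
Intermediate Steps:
Function('Y')(m) = Add(-8, Pow(m, 2))
Function('o')(Q) = Add(-40, Mul(-5, Q)) (Function('o')(Q) = Mul(-5, Add(Add(-8, Pow(4, 2)), Q)) = Mul(-5, Add(Add(-8, 16), Q)) = Mul(-5, Add(8, Q)) = Add(-40, Mul(-5, Q)))
Mul(Add(Function('o')(Pow(Add(6, -3), 2)), 235), -20) = Mul(Add(Add(-40, Mul(-5, Pow(Add(6, -3), 2))), 235), -20) = Mul(Add(Add(-40, Mul(-5, Pow(3, 2))), 235), -20) = Mul(Add(Add(-40, Mul(-5, 9)), 235), -20) = Mul(Add(Add(-40, -45), 235), -20) = Mul(Add(-85, 235), -20) = Mul(150, -20) = -3000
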